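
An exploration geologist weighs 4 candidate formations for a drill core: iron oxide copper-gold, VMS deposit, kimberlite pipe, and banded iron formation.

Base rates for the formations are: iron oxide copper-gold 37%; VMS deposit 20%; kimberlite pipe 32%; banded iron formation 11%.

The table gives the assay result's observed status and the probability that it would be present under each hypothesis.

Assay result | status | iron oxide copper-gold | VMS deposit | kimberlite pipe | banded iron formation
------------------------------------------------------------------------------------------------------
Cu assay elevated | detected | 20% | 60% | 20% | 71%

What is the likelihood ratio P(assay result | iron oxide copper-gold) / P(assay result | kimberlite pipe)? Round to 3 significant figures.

1.00

Likelihood of this assay result under each hypothesis:
  iron oxide copper-gold: 0.2
  kimberlite pipe: 0.2
Bayes factor = 0.2 / 0.2 ≈ 1.00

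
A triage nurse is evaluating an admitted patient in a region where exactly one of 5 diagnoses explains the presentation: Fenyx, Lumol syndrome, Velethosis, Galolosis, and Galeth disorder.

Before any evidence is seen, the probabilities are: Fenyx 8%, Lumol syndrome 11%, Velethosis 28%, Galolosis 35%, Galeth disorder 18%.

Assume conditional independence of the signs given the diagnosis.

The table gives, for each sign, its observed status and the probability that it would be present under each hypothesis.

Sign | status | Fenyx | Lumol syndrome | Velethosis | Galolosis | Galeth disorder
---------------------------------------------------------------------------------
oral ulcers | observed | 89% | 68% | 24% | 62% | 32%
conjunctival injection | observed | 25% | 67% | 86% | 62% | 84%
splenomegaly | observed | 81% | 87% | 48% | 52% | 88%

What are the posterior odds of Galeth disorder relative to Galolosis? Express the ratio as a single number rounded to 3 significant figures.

Unnormalized posterior weight (prior times the sign likelihoods) for each of the two hypotheses:
  Galeth disorder: 0.18 × 0.32 × 0.84 × 0.88 = 0.042578
  Galolosis: 0.35 × 0.62 × 0.62 × 0.52 = 0.069961
Odds(Galeth disorder : Galolosis) = 0.042578 / 0.069961 ≈ 0.609.

0.609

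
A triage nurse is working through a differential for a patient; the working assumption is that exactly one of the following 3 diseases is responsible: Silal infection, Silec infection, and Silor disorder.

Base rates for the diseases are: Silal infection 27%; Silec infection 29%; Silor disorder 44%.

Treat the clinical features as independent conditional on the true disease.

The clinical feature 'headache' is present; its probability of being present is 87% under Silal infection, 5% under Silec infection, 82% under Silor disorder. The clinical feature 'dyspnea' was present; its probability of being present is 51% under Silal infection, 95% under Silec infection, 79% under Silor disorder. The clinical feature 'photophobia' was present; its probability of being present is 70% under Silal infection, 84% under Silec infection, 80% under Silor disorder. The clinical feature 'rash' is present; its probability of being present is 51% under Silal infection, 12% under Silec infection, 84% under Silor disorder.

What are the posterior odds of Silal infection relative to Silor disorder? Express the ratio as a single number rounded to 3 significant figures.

0.223

Unnormalized posterior weight (prior times the clinical feature likelihoods) for each of the two hypotheses:
  Silal infection: 0.27 × 0.87 × 0.51 × 0.70 × 0.51 = 0.042768
  Silor disorder: 0.44 × 0.82 × 0.79 × 0.80 × 0.84 = 0.19154
Posterior odds = 0.042768 / 0.19154 ≈ 0.223.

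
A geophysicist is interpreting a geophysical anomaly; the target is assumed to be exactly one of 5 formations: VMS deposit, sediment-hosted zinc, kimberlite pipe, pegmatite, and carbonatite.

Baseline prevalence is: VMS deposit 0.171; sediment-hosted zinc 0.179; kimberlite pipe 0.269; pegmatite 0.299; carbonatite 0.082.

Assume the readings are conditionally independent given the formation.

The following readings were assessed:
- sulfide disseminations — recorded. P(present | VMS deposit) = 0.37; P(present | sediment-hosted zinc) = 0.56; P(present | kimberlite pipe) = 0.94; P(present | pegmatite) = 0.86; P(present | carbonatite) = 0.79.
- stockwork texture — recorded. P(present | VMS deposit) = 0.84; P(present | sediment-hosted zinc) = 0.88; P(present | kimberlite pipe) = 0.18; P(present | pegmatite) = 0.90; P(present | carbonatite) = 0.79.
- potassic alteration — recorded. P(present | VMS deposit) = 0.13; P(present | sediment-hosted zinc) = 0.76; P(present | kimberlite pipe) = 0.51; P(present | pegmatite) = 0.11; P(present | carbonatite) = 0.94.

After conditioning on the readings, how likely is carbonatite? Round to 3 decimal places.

0.282

Multiply each prior by the joint likelihood of the reading pattern:
  VMS deposit: 0.171 × 0.37 × 0.84 × 0.13 = 0.0069091
  sediment-hosted zinc: 0.179 × 0.56 × 0.88 × 0.76 = 0.067041
  kimberlite pipe: 0.269 × 0.94 × 0.18 × 0.51 = 0.023213
  pegmatite: 0.299 × 0.86 × 0.90 × 0.11 = 0.025457
  carbonatite: 0.082 × 0.79 × 0.79 × 0.94 = 0.048106
The unnormalized weights sum to 0.17072.
P(carbonatite | evidence) = 0.048106 / 0.17072 ≈ 0.282.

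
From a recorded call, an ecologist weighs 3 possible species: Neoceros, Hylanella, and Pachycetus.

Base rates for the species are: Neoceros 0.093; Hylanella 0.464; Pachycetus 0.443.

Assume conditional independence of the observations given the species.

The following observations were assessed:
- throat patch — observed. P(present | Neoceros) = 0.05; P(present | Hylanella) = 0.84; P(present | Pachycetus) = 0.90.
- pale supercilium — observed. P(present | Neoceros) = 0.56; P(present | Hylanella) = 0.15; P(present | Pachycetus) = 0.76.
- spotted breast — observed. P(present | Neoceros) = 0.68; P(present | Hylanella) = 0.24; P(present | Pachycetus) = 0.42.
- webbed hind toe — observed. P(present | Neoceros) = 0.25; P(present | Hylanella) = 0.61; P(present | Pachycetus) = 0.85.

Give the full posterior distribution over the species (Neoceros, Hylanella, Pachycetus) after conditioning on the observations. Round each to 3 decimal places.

By Bayes' rule with conditional independence, the unnormalized weight for each hypothesis is prior × ∏ likelihoods:
  Neoceros: 0.093 × 0.05 × 0.56 × 0.68 × 0.25 = 0.00044268
  Hylanella: 0.464 × 0.84 × 0.15 × 0.24 × 0.61 = 0.0085591
  Pachycetus: 0.443 × 0.90 × 0.76 × 0.42 × 0.85 = 0.10818
The unnormalized weights sum to 0.11718.
P(Neoceros | evidence) = 0.00044268 / 0.11718 ≈ 0.004
P(Hylanella | evidence) = 0.0085591 / 0.11718 ≈ 0.073
P(Pachycetus | evidence) = 0.10818 / 0.11718 ≈ 0.923

0.004, 0.073, 0.923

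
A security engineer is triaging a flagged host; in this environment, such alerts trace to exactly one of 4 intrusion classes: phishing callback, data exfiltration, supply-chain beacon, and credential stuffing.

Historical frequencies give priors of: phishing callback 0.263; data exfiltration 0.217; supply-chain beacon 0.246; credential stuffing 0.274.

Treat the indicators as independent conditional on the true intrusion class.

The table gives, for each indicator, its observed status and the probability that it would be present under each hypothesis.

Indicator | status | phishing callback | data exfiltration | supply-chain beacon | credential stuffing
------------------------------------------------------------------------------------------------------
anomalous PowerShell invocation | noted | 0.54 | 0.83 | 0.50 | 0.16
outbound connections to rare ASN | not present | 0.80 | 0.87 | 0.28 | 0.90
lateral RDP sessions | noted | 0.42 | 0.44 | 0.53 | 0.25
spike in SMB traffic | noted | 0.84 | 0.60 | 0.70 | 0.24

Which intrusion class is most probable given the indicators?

supply-chain beacon

Multiply each prior by the joint likelihood of the indicator pattern (using 1 − P(present | H) for each absent indicator):
  phishing callback: 0.263 × 0.54 × (1 − 0.80) × 0.42 × 0.84 = 0.010021
  data exfiltration: 0.217 × 0.83 × (1 − 0.87) × 0.44 × 0.60 = 0.0061814
  supply-chain beacon: 0.246 × 0.50 × (1 − 0.28) × 0.53 × 0.70 = 0.032856
  credential stuffing: 0.274 × 0.16 × (1 − 0.90) × 0.25 × 0.24 = 0.00026304
The unnormalized weights sum to 0.049321.
P(phishing callback | evidence) ≈ 0.010021 / 0.049321 ≈ 0.203
P(data exfiltration | evidence) ≈ 0.0061814 / 0.049321 ≈ 0.125
P(supply-chain beacon | evidence) ≈ 0.032856 / 0.049321 ≈ 0.666
P(credential stuffing | evidence) ≈ 0.00026304 / 0.049321 ≈ 0.005
The largest is 0.666, so supply-chain beacon is most probable.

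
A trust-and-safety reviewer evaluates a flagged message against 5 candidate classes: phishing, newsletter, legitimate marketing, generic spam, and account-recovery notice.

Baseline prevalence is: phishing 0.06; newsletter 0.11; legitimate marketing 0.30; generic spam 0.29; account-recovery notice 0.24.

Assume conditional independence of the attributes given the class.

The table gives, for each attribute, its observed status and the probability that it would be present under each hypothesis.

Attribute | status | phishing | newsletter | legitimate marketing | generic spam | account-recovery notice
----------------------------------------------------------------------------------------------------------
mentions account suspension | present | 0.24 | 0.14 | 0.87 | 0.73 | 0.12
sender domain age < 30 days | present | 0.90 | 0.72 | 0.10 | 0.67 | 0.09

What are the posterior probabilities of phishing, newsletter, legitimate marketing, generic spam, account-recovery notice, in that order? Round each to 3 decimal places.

Multiply each prior by the joint likelihood of the attribute pattern:
  phishing: 0.06 × 0.24 × 0.90 = 0.01296
  newsletter: 0.11 × 0.14 × 0.72 = 0.011088
  legitimate marketing: 0.30 × 0.87 × 0.10 = 0.0261
  generic spam: 0.29 × 0.73 × 0.67 = 0.14184
  account-recovery notice: 0.24 × 0.12 × 0.09 = 0.002592
The unnormalized weights sum to 0.19458.
P(phishing | evidence) = 0.01296 / 0.19458 ≈ 0.067
P(newsletter | evidence) = 0.011088 / 0.19458 ≈ 0.057
P(legitimate marketing | evidence) = 0.0261 / 0.19458 ≈ 0.134
P(generic spam | evidence) = 0.14184 / 0.19458 ≈ 0.729
P(account-recovery notice | evidence) = 0.002592 / 0.19458 ≈ 0.013

0.067, 0.057, 0.134, 0.729, 0.013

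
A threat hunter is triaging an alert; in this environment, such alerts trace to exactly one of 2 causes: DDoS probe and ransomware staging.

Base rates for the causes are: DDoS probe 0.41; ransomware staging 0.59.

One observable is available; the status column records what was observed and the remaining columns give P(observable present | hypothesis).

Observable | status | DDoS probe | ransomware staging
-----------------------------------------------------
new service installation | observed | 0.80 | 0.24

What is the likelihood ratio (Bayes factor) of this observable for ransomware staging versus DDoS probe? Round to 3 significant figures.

Likelihood of this observable under each hypothesis:
  ransomware staging: 0.24
  DDoS probe: 0.8
Bayes factor = 0.24 / 0.8 ≈ 0.300

0.300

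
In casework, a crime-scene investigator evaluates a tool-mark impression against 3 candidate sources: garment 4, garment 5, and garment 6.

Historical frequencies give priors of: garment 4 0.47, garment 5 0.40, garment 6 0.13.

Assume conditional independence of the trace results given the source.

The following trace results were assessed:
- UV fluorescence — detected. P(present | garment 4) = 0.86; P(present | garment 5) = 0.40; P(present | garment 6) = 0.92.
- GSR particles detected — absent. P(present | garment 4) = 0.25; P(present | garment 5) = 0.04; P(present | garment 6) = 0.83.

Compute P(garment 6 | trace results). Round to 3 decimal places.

0.043

For each hypothesis, the unnormalized posterior weight is prior × product of the trace result likelihoods (using 1 − P(present | H) for each absent trace result):
  garment 4: 0.47 × 0.86 × (1 − 0.25) = 0.30315
  garment 5: 0.40 × 0.40 × (1 − 0.04) = 0.1536
  garment 6: 0.13 × 0.92 × (1 − 0.83) = 0.020332
Marginal likelihood of the evidence = 0.47708.
P(garment 6 | evidence) = 0.020332 / 0.47708 ≈ 0.043.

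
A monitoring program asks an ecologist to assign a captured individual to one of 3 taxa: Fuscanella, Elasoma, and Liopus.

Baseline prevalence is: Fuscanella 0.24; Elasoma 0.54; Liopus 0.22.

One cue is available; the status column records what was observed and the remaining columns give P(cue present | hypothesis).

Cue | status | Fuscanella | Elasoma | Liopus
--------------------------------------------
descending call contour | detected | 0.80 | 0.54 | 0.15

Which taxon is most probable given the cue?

For each hypothesis, the unnormalized posterior weight is prior × likelihood:
  Fuscanella: 0.24 × 0.80 = 0.192
  Elasoma: 0.54 × 0.54 = 0.2916
  Liopus: 0.22 × 0.15 = 0.033
Marginal likelihood of the evidence = 0.5166.
P(Fuscanella | evidence) ≈ 0.192 / 0.5166 ≈ 0.372
P(Elasoma | evidence) ≈ 0.2916 / 0.5166 ≈ 0.564
P(Liopus | evidence) ≈ 0.033 / 0.5166 ≈ 0.064
The largest is 0.564, so Elasoma is most probable.

Elasoma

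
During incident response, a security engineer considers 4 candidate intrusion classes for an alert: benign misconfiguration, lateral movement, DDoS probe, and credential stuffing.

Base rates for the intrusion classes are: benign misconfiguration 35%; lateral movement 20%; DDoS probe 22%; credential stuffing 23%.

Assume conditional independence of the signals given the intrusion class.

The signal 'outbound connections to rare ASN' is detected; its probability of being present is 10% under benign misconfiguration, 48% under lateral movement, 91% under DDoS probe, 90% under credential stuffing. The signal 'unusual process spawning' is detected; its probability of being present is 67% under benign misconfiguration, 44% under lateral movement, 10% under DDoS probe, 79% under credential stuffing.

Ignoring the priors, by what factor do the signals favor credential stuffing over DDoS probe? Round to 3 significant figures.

Take the product of per-signal likelihoods under each hypothesis, then divide.
  credential stuffing: 0.90 × 0.79 = 0.711
  DDoS probe: 0.91 × 0.10 = 0.091
Bayes factor = 0.711 / 0.091 ≈ 7.81

7.81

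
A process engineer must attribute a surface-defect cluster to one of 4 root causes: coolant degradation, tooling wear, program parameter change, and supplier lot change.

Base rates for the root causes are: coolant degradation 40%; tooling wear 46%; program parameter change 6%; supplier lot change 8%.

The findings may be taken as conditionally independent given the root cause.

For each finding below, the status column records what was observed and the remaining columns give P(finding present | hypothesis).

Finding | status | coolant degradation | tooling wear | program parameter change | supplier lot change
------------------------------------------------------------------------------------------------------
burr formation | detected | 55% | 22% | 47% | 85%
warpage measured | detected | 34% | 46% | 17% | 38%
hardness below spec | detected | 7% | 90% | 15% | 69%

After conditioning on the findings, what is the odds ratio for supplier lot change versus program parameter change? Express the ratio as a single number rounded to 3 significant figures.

Posterior odds equal prior odds times the likelihood ratio; only the two competing hypotheses matter.
  supplier lot change: 0.08 × 0.85 × 0.38 × 0.69 = 0.01783
  program parameter change: 0.06 × 0.47 × 0.17 × 0.15 = 0.0007191
Posterior odds = 0.01783 / 0.0007191 ≈ 24.8.

24.8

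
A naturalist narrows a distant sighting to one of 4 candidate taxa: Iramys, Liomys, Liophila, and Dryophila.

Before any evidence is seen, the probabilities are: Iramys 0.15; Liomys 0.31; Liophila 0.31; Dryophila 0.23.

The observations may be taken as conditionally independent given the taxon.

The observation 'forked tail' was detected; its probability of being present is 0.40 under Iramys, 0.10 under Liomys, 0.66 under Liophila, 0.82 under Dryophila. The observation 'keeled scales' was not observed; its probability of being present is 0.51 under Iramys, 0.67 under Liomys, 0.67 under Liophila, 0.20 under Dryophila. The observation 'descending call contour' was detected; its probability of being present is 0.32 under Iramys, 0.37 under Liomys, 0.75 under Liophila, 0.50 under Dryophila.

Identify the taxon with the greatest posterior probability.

By Bayes' rule with conditional independence, the unnormalized weight for each hypothesis is prior × ∏ likelihoods (using 1 − P(present | H) for each absent observation):
  Iramys: 0.15 × 0.40 × (1 − 0.51) × 0.32 = 0.009408
  Liomys: 0.31 × 0.10 × (1 − 0.67) × 0.37 = 0.0037851
  Liophila: 0.31 × 0.66 × (1 − 0.67) × 0.75 = 0.050638
  Dryophila: 0.23 × 0.82 × (1 − 0.20) × 0.50 = 0.07544
Normalizing constant Z = 0.009408 + 0.0037851 + 0.050638 + 0.07544 = 0.13927.
P(Iramys | evidence) ≈ 0.009408 / 0.13927 ≈ 0.068
P(Liomys | evidence) ≈ 0.0037851 / 0.13927 ≈ 0.027
P(Liophila | evidence) ≈ 0.050638 / 0.13927 ≈ 0.364
P(Dryophila | evidence) ≈ 0.07544 / 0.13927 ≈ 0.542
The largest is 0.542, so Dryophila is most probable.

Dryophila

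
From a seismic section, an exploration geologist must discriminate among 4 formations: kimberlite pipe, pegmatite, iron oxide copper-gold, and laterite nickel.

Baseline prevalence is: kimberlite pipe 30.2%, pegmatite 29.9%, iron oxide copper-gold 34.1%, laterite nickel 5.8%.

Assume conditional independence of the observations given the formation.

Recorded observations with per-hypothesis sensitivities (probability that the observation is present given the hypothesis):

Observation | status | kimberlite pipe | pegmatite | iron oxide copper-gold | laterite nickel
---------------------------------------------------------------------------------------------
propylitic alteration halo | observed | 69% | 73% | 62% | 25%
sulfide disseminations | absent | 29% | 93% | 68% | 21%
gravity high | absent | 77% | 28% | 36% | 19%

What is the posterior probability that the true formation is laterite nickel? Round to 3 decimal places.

Multiply each prior by the joint likelihood of the evidence pattern (using 1 − P(present | H) for each absent observation):
  kimberlite pipe: 0.302 × 0.69 × (1 − 0.29) × (1 − 0.77) = 0.034028
  pegmatite: 0.299 × 0.73 × (1 − 0.93) × (1 − 0.28) = 0.011001
  iron oxide copper-gold: 0.341 × 0.62 × (1 − 0.68) × (1 − 0.36) = 0.043299
  laterite nickel: 0.058 × 0.25 × (1 − 0.21) × (1 − 0.19) = 0.0092786
The unnormalized weights sum to 0.097607.
P(laterite nickel | evidence) = 0.0092786 / 0.097607 ≈ 0.095.

0.095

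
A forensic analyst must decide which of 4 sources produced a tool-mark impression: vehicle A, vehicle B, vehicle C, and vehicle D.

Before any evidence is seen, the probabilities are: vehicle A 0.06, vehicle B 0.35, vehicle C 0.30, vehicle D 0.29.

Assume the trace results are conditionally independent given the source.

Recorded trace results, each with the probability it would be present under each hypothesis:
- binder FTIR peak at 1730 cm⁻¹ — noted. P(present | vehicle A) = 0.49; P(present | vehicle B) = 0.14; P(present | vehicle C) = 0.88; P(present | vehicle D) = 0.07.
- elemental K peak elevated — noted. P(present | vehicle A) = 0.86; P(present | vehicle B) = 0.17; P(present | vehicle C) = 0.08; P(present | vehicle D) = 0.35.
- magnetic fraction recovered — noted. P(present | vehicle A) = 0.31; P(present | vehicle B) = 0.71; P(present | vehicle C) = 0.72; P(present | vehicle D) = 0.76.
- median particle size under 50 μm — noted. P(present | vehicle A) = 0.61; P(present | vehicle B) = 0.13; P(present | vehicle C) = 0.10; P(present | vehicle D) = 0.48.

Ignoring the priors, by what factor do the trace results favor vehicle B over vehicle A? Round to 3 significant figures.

Take the product of per-trace result likelihoods under each hypothesis, then divide.
  vehicle B: 0.14 × 0.17 × 0.71 × 0.13 = 0.0021967
  vehicle A: 0.49 × 0.86 × 0.31 × 0.61 = 0.079687
Bayes factor = 0.0021967 / 0.079687 ≈ 0.0276

0.0276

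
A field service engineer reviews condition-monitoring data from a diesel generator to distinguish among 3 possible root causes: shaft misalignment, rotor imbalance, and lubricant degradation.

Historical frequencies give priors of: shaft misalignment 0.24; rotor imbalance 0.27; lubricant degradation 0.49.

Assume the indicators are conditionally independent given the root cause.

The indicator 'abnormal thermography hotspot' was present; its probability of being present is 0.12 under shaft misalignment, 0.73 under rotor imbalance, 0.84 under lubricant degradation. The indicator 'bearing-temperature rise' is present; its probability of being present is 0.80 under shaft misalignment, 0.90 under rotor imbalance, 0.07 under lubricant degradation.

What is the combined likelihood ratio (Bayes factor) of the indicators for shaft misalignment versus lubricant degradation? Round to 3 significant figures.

1.63

Joint likelihood of the indicator pattern under each hypothesis:
  shaft misalignment: 0.12 × 0.80 = 0.096
  lubricant degradation: 0.84 × 0.07 = 0.0588
Bayes factor = 0.096 / 0.0588 ≈ 1.63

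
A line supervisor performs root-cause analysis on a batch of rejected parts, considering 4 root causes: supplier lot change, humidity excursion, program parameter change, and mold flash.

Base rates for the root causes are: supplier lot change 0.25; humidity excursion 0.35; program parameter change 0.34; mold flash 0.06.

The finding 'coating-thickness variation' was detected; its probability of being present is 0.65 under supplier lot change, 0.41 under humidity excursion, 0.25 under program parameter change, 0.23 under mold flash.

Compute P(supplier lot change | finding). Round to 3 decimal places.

0.401

By Bayes' rule, the unnormalized weight for each hypothesis is prior × likelihood:
  supplier lot change: 0.25 × 0.65 = 0.1625
  humidity excursion: 0.35 × 0.41 = 0.1435
  program parameter change: 0.34 × 0.25 = 0.085
  mold flash: 0.06 × 0.23 = 0.0138
Normalizing constant Z = 0.1625 + 0.1435 + 0.085 + 0.0138 = 0.4048.
P(supplier lot change | evidence) = 0.1625 / 0.4048 ≈ 0.401.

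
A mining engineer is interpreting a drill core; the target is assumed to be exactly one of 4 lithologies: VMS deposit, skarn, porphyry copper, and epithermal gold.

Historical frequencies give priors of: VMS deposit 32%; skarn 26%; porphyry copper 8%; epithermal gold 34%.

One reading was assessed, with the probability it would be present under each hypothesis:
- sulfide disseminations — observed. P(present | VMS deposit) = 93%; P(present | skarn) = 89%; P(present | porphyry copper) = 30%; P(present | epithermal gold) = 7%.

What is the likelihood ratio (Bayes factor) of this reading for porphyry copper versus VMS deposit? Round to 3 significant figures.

The Bayes factor is the ratio of the two likelihoods.
  porphyry copper: 0.3
  VMS deposit: 0.93
Bayes factor = 0.3 / 0.93 ≈ 0.323

0.323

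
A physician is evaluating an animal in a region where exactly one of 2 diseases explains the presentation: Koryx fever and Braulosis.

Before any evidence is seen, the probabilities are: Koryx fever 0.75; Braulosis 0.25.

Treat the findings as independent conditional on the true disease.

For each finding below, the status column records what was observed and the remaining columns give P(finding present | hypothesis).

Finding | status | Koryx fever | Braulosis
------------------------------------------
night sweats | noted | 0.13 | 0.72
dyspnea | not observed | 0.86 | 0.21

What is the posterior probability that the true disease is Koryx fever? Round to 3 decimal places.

0.088

Multiply each prior by the joint likelihood of the evidence pattern (using 1 − P(present | H) for each absent finding):
  Koryx fever: 0.75 × 0.13 × (1 − 0.86) = 0.01365
  Braulosis: 0.25 × 0.72 × (1 − 0.21) = 0.1422
Marginal likelihood of the evidence = 0.15585.
P(Koryx fever | evidence) = 0.01365 / 0.15585 ≈ 0.088.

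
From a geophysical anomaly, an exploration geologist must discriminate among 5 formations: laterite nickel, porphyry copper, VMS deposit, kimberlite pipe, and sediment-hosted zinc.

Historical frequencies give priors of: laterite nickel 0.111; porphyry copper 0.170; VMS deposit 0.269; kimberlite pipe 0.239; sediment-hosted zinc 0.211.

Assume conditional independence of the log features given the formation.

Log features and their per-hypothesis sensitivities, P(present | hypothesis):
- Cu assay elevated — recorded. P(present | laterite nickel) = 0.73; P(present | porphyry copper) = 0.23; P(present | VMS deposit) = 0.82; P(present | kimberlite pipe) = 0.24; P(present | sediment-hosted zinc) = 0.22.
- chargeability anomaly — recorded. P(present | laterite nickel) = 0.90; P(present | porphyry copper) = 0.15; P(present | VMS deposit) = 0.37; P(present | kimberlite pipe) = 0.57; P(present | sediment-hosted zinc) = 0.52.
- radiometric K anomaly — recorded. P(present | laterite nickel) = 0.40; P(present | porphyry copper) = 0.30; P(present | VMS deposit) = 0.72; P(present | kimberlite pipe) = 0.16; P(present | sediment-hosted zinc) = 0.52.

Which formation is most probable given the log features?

By Bayes' rule with conditional independence, the unnormalized weight for each hypothesis is prior × ∏ likelihoods:
  laterite nickel: 0.111 × 0.73 × 0.90 × 0.40 = 0.029171
  porphyry copper: 0.170 × 0.23 × 0.15 × 0.30 = 0.0017595
  VMS deposit: 0.269 × 0.82 × 0.37 × 0.72 = 0.058763
  kimberlite pipe: 0.239 × 0.24 × 0.57 × 0.16 = 0.0052312
  sediment-hosted zinc: 0.211 × 0.22 × 0.52 × 0.52 = 0.012552
Normalizing constant Z = 0.029171 + 0.0017595 + 0.058763 + 0.0052312 + 0.012552 = 0.10748.
P(laterite nickel | evidence) ≈ 0.029171 / 0.10748 ≈ 0.271
P(porphyry copper | evidence) ≈ 0.0017595 / 0.10748 ≈ 0.016
P(VMS deposit | evidence) ≈ 0.058763 / 0.10748 ≈ 0.547
P(kimberlite pipe | evidence) ≈ 0.0052312 / 0.10748 ≈ 0.049
P(sediment-hosted zinc | evidence) ≈ 0.012552 / 0.10748 ≈ 0.117
The largest is 0.547, so VMS deposit is most probable.

VMS deposit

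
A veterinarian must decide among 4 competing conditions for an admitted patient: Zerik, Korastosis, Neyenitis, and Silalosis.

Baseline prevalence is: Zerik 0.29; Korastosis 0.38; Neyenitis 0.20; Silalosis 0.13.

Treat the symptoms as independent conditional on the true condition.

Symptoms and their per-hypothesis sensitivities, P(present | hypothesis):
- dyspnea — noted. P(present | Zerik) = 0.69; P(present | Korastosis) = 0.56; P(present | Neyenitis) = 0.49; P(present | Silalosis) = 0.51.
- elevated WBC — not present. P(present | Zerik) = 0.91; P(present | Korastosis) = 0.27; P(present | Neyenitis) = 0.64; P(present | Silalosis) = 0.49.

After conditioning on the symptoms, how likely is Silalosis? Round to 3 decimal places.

0.139

By Bayes' rule with conditional independence, the unnormalized weight for each hypothesis is prior × ∏ likelihoods (using 1 − P(present | H) for each absent symptom):
  Zerik: 0.29 × 0.69 × (1 − 0.91) = 0.018009
  Korastosis: 0.38 × 0.56 × (1 − 0.27) = 0.15534
  Neyenitis: 0.20 × 0.49 × (1 − 0.64) = 0.03528
  Silalosis: 0.13 × 0.51 × (1 − 0.49) = 0.033813
Normalizing constant Z = 0.018009 + 0.15534 + 0.03528 + 0.033813 = 0.24245.
P(Silalosis | evidence) = 0.033813 / 0.24245 ≈ 0.139.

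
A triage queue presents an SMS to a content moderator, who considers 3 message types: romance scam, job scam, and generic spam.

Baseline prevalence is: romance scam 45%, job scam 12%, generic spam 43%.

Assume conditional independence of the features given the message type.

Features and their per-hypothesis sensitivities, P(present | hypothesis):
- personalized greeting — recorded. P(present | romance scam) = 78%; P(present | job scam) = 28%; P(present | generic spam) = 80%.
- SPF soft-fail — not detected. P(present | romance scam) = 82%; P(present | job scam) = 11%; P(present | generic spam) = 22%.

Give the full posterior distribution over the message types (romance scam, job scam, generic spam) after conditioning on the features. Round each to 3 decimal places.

By Bayes' rule with conditional independence, the unnormalized weight for each hypothesis is prior × ∏ likelihoods (using 1 − P(present | H) for each absent feature):
  romance scam: 0.45 × 0.78 × (1 − 0.82) = 0.06318
  job scam: 0.12 × 0.28 × (1 − 0.11) = 0.029904
  generic spam: 0.43 × 0.80 × (1 − 0.22) = 0.26832
The unnormalized weights sum to 0.3614.
P(romance scam | evidence) = 0.06318 / 0.3614 ≈ 0.175
P(job scam | evidence) = 0.029904 / 0.3614 ≈ 0.083
P(generic spam | evidence) = 0.26832 / 0.3614 ≈ 0.742

0.175, 0.083, 0.742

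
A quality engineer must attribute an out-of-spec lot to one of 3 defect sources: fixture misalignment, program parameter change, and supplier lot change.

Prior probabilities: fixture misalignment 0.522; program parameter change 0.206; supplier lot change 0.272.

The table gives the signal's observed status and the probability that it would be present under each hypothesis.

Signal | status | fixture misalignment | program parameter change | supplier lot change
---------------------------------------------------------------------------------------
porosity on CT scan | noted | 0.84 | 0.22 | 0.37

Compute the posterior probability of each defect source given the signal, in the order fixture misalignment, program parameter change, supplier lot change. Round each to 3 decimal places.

0.750, 0.078, 0.172

For each hypothesis, the unnormalized posterior weight is prior × likelihood:
  fixture misalignment: 0.522 × 0.84 = 0.43848
  program parameter change: 0.206 × 0.22 = 0.04532
  supplier lot change: 0.272 × 0.37 = 0.10064
Normalizing constant Z = 0.43848 + 0.04532 + 0.10064 = 0.58444.
P(fixture misalignment | evidence) = 0.43848 / 0.58444 ≈ 0.750
P(program parameter change | evidence) = 0.04532 / 0.58444 ≈ 0.078
P(supplier lot change | evidence) = 0.10064 / 0.58444 ≈ 0.172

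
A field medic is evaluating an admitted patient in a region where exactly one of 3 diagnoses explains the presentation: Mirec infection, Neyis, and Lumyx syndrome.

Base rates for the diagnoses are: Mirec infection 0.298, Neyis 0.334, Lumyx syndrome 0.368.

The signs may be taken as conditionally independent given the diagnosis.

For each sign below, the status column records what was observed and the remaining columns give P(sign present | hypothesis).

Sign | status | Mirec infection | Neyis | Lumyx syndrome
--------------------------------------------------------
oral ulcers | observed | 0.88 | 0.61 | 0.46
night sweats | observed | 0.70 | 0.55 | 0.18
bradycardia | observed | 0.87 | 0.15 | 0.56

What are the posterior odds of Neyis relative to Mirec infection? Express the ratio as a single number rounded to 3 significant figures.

0.105

Posterior odds equal prior odds times the likelihood ratio; only the two competing hypotheses matter.
  Neyis: 0.334 × 0.61 × 0.55 × 0.15 = 0.016809
  Mirec infection: 0.298 × 0.88 × 0.70 × 0.87 = 0.1597
Posterior odds = 0.016809 / 0.1597 ≈ 0.105.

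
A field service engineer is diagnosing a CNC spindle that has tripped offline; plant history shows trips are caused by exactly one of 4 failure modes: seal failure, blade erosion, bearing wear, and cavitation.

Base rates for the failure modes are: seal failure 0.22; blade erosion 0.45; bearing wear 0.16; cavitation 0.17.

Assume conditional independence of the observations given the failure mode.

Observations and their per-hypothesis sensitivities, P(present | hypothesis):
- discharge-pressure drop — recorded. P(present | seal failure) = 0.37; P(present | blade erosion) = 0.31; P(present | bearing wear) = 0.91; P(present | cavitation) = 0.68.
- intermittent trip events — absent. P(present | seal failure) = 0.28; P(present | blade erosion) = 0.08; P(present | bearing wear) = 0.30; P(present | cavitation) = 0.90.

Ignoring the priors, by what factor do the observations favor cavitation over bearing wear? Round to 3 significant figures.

0.107

Joint likelihood of the evidence pattern under each hypothesis (using 1 − P(present | H) for each absent observation):
  cavitation: 0.68 × (1 − 0.90) = 0.068
  bearing wear: 0.91 × (1 − 0.30) = 0.637
Bayes factor = 0.068 / 0.637 ≈ 0.107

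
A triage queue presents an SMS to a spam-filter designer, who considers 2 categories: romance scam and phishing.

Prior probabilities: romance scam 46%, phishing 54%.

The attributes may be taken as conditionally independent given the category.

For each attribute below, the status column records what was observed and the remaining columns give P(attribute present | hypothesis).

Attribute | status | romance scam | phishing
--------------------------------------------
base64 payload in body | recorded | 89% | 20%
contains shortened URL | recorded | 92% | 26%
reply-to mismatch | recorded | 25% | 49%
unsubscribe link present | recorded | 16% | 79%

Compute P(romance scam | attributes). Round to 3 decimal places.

0.581

For each hypothesis, the unnormalized posterior weight is prior × product of the attribute likelihoods:
  romance scam: 0.460 × 0.89 × 0.92 × 0.25 × 0.16 = 0.015066
  phishing: 0.540 × 0.20 × 0.26 × 0.49 × 0.79 = 0.01087
The unnormalized weights sum to 0.025936.
P(romance scam | evidence) = 0.015066 / 0.025936 ≈ 0.581.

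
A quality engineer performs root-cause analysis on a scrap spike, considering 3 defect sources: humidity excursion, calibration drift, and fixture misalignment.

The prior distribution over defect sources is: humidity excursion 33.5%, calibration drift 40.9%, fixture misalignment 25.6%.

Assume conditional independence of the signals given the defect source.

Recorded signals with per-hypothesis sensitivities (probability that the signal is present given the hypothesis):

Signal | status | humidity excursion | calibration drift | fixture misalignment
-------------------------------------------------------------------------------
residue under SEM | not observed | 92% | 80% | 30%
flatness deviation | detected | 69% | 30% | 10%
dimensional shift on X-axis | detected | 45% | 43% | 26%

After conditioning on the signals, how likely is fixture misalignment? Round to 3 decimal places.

For each hypothesis, the unnormalized posterior weight is prior × product of the signal likelihoods (using 1 − P(present | H) for each absent signal):
  humidity excursion: 0.335 × (1 − 0.92) × 0.69 × 0.45 = 0.0083214
  calibration drift: 0.409 × (1 − 0.80) × 0.30 × 0.43 = 0.010552
  fixture misalignment: 0.256 × (1 − 0.30) × 0.10 × 0.26 = 0.0046592
Normalizing constant Z = 0.0083214 + 0.010552 + 0.0046592 = 0.023533.
P(fixture misalignment | evidence) = 0.0046592 / 0.023533 ≈ 0.198.

0.198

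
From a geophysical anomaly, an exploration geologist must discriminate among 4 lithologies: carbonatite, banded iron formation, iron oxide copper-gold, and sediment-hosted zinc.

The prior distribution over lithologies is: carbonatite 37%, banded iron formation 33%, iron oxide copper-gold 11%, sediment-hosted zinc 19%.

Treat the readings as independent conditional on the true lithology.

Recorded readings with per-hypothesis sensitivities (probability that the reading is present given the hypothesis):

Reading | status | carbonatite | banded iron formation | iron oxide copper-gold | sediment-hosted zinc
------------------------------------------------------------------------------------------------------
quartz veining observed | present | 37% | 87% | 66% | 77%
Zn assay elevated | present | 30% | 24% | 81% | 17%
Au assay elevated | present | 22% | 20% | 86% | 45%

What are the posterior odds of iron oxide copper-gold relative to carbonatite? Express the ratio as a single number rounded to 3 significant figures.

5.60

Unnormalized posterior weight (prior times the reading likelihoods) for each of the two hypotheses:
  iron oxide copper-gold: 0.11 × 0.66 × 0.81 × 0.86 = 0.050573
  carbonatite: 0.37 × 0.37 × 0.30 × 0.22 = 0.0090354
Odds(iron oxide copper-gold : carbonatite) = 0.050573 / 0.0090354 ≈ 5.60.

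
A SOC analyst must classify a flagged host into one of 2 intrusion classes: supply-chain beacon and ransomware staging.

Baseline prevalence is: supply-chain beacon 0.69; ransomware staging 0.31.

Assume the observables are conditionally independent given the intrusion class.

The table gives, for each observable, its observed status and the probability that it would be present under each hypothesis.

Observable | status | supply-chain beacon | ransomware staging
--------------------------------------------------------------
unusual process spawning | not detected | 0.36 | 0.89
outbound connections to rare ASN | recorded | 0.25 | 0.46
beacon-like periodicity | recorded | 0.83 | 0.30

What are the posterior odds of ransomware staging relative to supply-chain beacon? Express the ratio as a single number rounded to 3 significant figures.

Posterior odds equal prior odds times the likelihood ratio; only the two competing hypotheses matter (using 1 − P(present | H) for each absent observable).
  ransomware staging: 0.31 × (1 − 0.89) × 0.46 × 0.30 = 0.0047058
  supply-chain beacon: 0.69 × (1 − 0.36) × 0.25 × 0.83 = 0.091632
Posterior odds = 0.0047058 / 0.091632 ≈ 0.0514.

0.0514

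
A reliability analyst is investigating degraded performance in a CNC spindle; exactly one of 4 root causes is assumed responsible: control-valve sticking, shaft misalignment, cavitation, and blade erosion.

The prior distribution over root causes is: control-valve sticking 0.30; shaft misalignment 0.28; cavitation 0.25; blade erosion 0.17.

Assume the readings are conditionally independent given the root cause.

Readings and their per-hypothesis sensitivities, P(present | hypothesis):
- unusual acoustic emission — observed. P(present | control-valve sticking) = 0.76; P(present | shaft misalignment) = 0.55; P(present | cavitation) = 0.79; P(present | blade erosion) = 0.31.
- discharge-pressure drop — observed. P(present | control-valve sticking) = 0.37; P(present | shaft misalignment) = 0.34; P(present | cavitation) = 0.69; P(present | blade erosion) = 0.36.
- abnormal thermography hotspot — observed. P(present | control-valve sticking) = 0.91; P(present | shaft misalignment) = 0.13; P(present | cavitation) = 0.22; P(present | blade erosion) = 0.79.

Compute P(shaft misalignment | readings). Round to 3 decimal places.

For each hypothesis, the unnormalized posterior weight is prior × product of the reading likelihoods:
  control-valve sticking: 0.30 × 0.76 × 0.37 × 0.91 = 0.076768
  shaft misalignment: 0.28 × 0.55 × 0.34 × 0.13 = 0.0068068
  cavitation: 0.25 × 0.79 × 0.69 × 0.22 = 0.029981
  blade erosion: 0.17 × 0.31 × 0.36 × 0.79 = 0.014988
Normalizing constant Z = 0.076768 + 0.0068068 + 0.029981 + 0.014988 = 0.12854.
P(shaft misalignment | evidence) = 0.0068068 / 0.12854 ≈ 0.053.

0.053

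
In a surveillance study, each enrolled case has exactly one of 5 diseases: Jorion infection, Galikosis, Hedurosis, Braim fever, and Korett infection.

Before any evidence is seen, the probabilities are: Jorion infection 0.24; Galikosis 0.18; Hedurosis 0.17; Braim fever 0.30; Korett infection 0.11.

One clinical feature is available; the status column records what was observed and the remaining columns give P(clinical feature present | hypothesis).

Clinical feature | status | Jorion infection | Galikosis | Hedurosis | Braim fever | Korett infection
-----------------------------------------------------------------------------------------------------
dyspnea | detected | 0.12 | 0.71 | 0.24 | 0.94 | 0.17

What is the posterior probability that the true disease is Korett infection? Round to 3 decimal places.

By Bayes' rule, the unnormalized weight for each hypothesis is prior × likelihood:
  Jorion infection: 0.24 × 0.12 = 0.0288
  Galikosis: 0.18 × 0.71 = 0.1278
  Hedurosis: 0.17 × 0.24 = 0.0408
  Braim fever: 0.30 × 0.94 = 0.282
  Korett infection: 0.11 × 0.17 = 0.0187
The unnormalized weights sum to 0.4981.
P(Korett infection | evidence) = 0.0187 / 0.4981 ≈ 0.038.

0.038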